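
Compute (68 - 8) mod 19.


68 - 8 = 60
60 mod 19 = 3


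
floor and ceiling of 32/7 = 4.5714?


32/7 = 4.5714
floor = 4
ceil = 5

floor = 4, ceil = 5


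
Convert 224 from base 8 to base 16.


224 (base 8) = 148 (decimal)
148 (decimal) = 94 (base 16)


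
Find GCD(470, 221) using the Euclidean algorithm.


470 = 2 * 221 + 28
221 = 7 * 28 + 25
28 = 1 * 25 + 3
25 = 8 * 3 + 1
3 = 3 * 1 + 0
GCD = 1


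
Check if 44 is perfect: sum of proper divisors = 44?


Proper divisors of 44: 1, 2, 4, 11, 22
Sum = 1 + 2 + 4 + 11 + 22 = 40

No, 44 is not perfect (40 ≠ 44)


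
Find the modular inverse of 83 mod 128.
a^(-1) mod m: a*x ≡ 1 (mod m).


Use the extended Euclidean algorithm on (128, 83); each row r = 128*s + 83*t:
r=128, s=1, t=0
r=83, s=0, t=1
q=1: r=45, s=1, t=-1   [128*(1) + 83*(-1) = 45]
q=1: r=38, s=-1, t=2   [128*(-1) + 83*(2) = 38]
q=1: r=7, s=2, t=-3   [128*(2) + 83*(-3) = 7]
q=5: r=3, s=-11, t=17   [128*(-11) + 83*(17) = 3]
q=2: r=1, s=24, t=-37   [128*(24) + 83*(-37) = 1]
q=3: r=0, s=-83, t=128   [128*(-83) + 83*(128) = 0]
GCD = 1 with t = -37, so 83*(-37) ≡ 1 (mod 128)
Inverse = -37 mod 128 = 91
Check: 83 * 91 = 7553 ≡ 1 (mod 128)

83^(-1) ≡ 91 (mod 128)


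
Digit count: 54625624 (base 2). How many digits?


54625624 in base 2 = 11010000011000010101011000
Number of digits = 26

26 digits (base 2)


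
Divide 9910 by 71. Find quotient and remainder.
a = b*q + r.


9910 = 71 * 139 + 41
Check: 9869 + 41 = 9910

q = 139, r = 41


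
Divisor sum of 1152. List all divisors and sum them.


Divisors of 1152: 1, 2, 3, 4, 6, 8, 9, 12, 16, 18, 24, 32, 36, 48, 64, 72, 96, 128, 144, 192, 288, 384, 576, 1152
Sum = 1 + 2 + 3 + 4 + 6 + 8 + 9 + 12 + 16 + 18 + 24 + 32 + 36 + 48 + 64 + 72 + 96 + 128 + 144 + 192 + 288 + 384 + 576 + 1152 = 3315

σ(1152) = 3315


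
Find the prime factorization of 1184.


1184 / 2 = 592
592 / 2 = 296
296 / 2 = 148
148 / 2 = 74
74 / 2 = 37
37 / 37 = 1
1184 = 2^5 × 37


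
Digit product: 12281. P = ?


1 × 2 × 2 × 8 × 1 = 32


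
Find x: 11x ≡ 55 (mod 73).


GCD(11, 73) = 1, unique solution
a^(-1) mod 73 = 20
x = 20 * 55 mod 73 = 5

x ≡ 5 (mod 73)


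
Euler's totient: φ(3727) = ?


3727 = 3727
Prime factors: 3727
φ(3727) = 3727 × (1-1/3727)
= 3727 × 3726/3727 = 3726

φ(3727) = 3726


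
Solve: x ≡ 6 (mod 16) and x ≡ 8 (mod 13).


M = 16*13 = 208
M1 = M/16 = 13, M2 = M/13 = 16
M1^(-1) mod 16 = 5, M2^(-1) mod 13 = 9
x = 6*13*5 + 8*16*9 = 1542
1542 mod 208 = 86
Check: 86 mod 16 = 6 ✓, 86 mod 13 = 8 ✓

x ≡ 86 (mod 208)


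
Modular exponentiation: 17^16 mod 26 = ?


17^1 mod 26 = 17
17^2 mod 26 = 3
17^3 mod 26 = 25
17^4 mod 26 = 9
17^5 mod 26 = 23
17^6 mod 26 = 1
17^7 mod 26 = 17
17^8 mod 26 = 3
17^9 mod 26 = 25
17^10 mod 26 = 9
17^11 mod 26 = 23
17^12 mod 26 = 1
17^13 mod 26 = 17
17^14 mod 26 = 3
17^15 mod 26 = 25
17^16 mod 26 = 9


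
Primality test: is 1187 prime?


Check divisors up to sqrt(1187) = 34.4529
No divisors found.
1187 is prime.

Yes, 1187 is prime


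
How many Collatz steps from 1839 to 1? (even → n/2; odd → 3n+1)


1839 → 5518 → 2759 → 8278 → 4139 → 12418 → 6209 → 18628 → 9314 → 4657 → 13972 → 6986 → 3493 → 10480 → 5240 → 2620 → 1310 → 655 → 1966 → 983 → 2950 → 1475 → 4426 → 2213 → 6640 → 3320 → 1660 → 830 → 415 → 1246 → 623 → 1870 → 935 → 2806 → 1403 → 4210 → 2105 → 6316 → 3158 → 1579 → 4738 → 2369 → 7108 → 3554 → 1777 → 5332 → 2666 → 1333 → 4000 → 2000 → 1000 → 500 → 250 → 125 → 376 → 188 → 94 → 47 → 142 → 71 → 214 → 107 → 322 → 161 → 484 → 242 → 121 → 364 → 182 → 91 → 274 → 137 → 412 → 206 → 103 → 310 → 155 → 466 → 233 → 700 → 350 → 175 → 526 → 263 → 790 → 395 → 1186 → 593 → 1780 → 890 → 445 → 1336 → 668 → 334 → 167 → 502 → 251 → 754 → 377 → 1132 → 566 → 283 → 850 → 425 → 1276 → 638 → 319 → 958 → 479 → 1438 → 719 → 2158 → 1079 → 3238 → 1619 → 4858 → 2429 → 7288 → 3644 → 1822 → 911 → 2734 → 1367 → 4102 → 2051 → 6154 → 3077 → 9232 → 4616 → 2308 → 1154 → 577 → 1732 → 866 → 433 → 1300 → 650 → 325 → 976 → 488 → 244 → 122 → 61 → 184 → 92 → 46 → 23 → 70 → 35 → 106 → 53 → 160 → 80 → 40 → 20 → 10 → 5 → 16 → 8 → 4 → 2 → 1
Total steps = 161

161 steps


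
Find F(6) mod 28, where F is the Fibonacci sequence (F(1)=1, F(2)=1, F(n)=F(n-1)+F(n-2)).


F(k) mod 28 for k=1..6:
1, 1, 2, 3, 5, 8
F(6) mod 28 = 8


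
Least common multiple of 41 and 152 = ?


GCD(41, 152) = 1
LCM = 41*152/1 = 6232/1 = 6232

LCM = 6232


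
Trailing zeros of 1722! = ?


floor(1722/5) = 344
floor(1722/25) = 68
floor(1722/125) = 13
floor(1722/625) = 2
Total = 427

427 trailing zeros


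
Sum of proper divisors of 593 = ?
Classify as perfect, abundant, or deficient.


Proper divisors: 1
Sum = 1 = 1
1 < 593 → deficient

s(593) = 1 (deficient)


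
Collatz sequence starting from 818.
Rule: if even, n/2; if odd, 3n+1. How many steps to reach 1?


818 → 409 → 1228 → 614 → 307 → 922 → 461 → 1384 → 692 → 346 → 173 → 520 → 260 → 130 → 65 → 196 → 98 → 49 → 148 → 74 → 37 → 112 → 56 → 28 → 14 → 7 → 22 → 11 → 34 → 17 → 52 → 26 → 13 → 40 → 20 → 10 → 5 → 16 → 8 → 4 → 2 → 1
Total steps = 41

41 steps


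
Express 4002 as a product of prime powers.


4002 / 2 = 2001
2001 / 3 = 667
667 / 23 = 29
29 / 29 = 1
4002 = 2 × 3 × 23 × 29


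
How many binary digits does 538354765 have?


538354765 in base 2 = 100000000101101010010001001101
Number of digits = 30

30 digits (base 2)


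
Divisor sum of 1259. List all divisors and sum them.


Divisors of 1259: 1, 1259
Sum = 1 + 1259 = 1260

σ(1259) = 1260


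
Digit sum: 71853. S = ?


7 + 1 + 8 + 5 + 3 = 24


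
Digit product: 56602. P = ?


5 × 6 × 6 × 0 × 2 = 0


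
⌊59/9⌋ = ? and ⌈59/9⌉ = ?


59/9 = 6.5556
floor = 6
ceil = 7

floor = 6, ceil = 7


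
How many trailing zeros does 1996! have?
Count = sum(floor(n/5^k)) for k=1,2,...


floor(1996/5) = 399
floor(1996/25) = 79
floor(1996/125) = 15
floor(1996/625) = 3
Total = 496

496 trailing zeros


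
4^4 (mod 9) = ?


4^1 mod 9 = 4
4^2 mod 9 = 7
4^3 mod 9 = 1
4^4 mod 9 = 4


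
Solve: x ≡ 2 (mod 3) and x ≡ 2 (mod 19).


M = 3*19 = 57
M1 = M/3 = 19, M2 = M/19 = 3
M1^(-1) mod 3 = 1, M2^(-1) mod 19 = 13
x = 2*19*1 + 2*3*13 = 116
116 mod 57 = 2
Check: 2 mod 3 = 2 ✓, 2 mod 19 = 2 ✓

x ≡ 2 (mod 57)


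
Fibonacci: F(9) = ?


Sequence: 1, 1, 2, 3, 5, 8, 13, 21, 34
F(9) = 34


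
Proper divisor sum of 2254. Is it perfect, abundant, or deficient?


Proper divisors: 1, 2, 7, 14, 23, 46, 49, 98, 161, 322, 1127
Sum = 1 + 2 + 7 + 14 + 23 + 46 + 49 + 98 + 161 + 322 + 1127 = 1850
1850 < 2254 → deficient

s(2254) = 1850 (deficient)


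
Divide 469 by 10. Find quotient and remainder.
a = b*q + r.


469 = 10 * 46 + 9
Check: 460 + 9 = 469

q = 46, r = 9


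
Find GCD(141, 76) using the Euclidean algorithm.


141 = 1 * 76 + 65
76 = 1 * 65 + 11
65 = 5 * 11 + 10
11 = 1 * 10 + 1
10 = 10 * 1 + 0
GCD = 1


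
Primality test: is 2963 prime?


Check divisors up to sqrt(2963) = 54.4334
No divisors found.
2963 is prime.

Yes, 2963 is prime


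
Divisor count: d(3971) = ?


3971 = 11^1 × 19^2
d(3971) = (1+1) × (2+1) = 6

6 divisors


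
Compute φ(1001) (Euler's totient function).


1001 = 7 × 11 × 13
Prime factors: 7, 11, 13
φ(1001) = 1001 × (1-1/7) × (1-1/11) × (1-1/13)
= 1001 × 6/7 × 10/11 × 12/13 = 720

φ(1001) = 720


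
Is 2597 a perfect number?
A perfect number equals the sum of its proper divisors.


Proper divisors of 2597: 1, 7, 49, 53, 371
Sum = 1 + 7 + 49 + 53 + 371 = 481

No, 2597 is not perfect (481 ≠ 2597)


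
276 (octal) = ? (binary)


276 (base 8) = 190 (decimal)
190 (decimal) = 10111110 (base 2)


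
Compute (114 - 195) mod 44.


114 - 195 = -81
-81 mod 44 = 7


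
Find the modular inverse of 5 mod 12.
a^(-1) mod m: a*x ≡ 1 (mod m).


Use the extended Euclidean algorithm on (12, 5); each row r = 12*s + 5*t:
r=12, s=1, t=0
r=5, s=0, t=1
q=2: r=2, s=1, t=-2   [12*(1) + 5*(-2) = 2]
q=2: r=1, s=-2, t=5   [12*(-2) + 5*(5) = 1]
q=2: r=0, s=5, t=-12   [12*(5) + 5*(-12) = 0]
GCD = 1 with t = 5, so 5*(5) ≡ 1 (mod 12)
Inverse = 5 mod 12 = 5
Check: 5 * 5 = 25 ≡ 1 (mod 12)

5^(-1) ≡ 5 (mod 12)


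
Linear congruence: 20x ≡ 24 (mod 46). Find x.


GCD(20, 46) = 2 divides 24
Divide: 10x ≡ 12 (mod 23)
x ≡ 15 (mod 23)


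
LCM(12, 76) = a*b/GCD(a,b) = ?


GCD(12, 76) = 4
LCM = 12*76/4 = 912/4 = 228

LCM = 228


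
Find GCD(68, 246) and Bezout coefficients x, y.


Tabular extended Euclidean (each row: r = 68*s + 246*t):
r=68, s=1, t=0
r=246, s=0, t=1
q=0: r=68, s=1, t=0   [68*(1) + 246*(0) = 68]
q=3: r=42, s=-3, t=1   [68*(-3) + 246*(1) = 42]
q=1: r=26, s=4, t=-1   [68*(4) + 246*(-1) = 26]
q=1: r=16, s=-7, t=2   [68*(-7) + 246*(2) = 16]
q=1: r=10, s=11, t=-3   [68*(11) + 246*(-3) = 10]
q=1: r=6, s=-18, t=5   [68*(-18) + 246*(5) = 6]
q=1: r=4, s=29, t=-8   [68*(29) + 246*(-8) = 4]
q=1: r=2, s=-47, t=13   [68*(-47) + 246*(13) = 2]
q=2: r=0, s=123, t=-34   [68*(123) + 246*(-34) = 0]
GCD = 2; from the row with r=2: x=-47, y=13
Check: 68*(-47) + 246*(13) = -3196 + 3198 = 2

GCD = 2, x = -47, y = 13


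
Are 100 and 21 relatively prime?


Euclidean algorithm:
100 = 4 * 21 + 16
21 = 1 * 16 + 5
16 = 3 * 5 + 1
5 = 5 * 1 + 0
GCD(100, 21) = 1

Yes, coprime (GCD = 1)


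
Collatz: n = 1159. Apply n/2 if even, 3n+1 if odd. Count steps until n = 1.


1159 → 3478 → 1739 → 5218 → 2609 → 7828 → 3914 → 1957 → 5872 → 2936 → 1468 → 734 → 367 → 1102 → 551 → 1654 → 827 → 2482 → 1241 → 3724 → 1862 → 931 → 2794 → 1397 → 4192 → 2096 → 1048 → 524 → 262 → 131 → 394 → 197 → 592 → 296 → 148 → 74 → 37 → 112 → 56 → 28 → 14 → 7 → 22 → 11 → 34 → 17 → 52 → 26 → 13 → 40 → 20 → 10 → 5 → 16 → 8 → 4 → 2 → 1
Total steps = 57

57 steps


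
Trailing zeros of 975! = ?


floor(975/5) = 195
floor(975/25) = 39
floor(975/125) = 7
floor(975/625) = 1
Total = 242

242 trailing zeros


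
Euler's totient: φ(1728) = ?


1728 = 2^6 × 3^3
Prime factors: 2, 3
φ(1728) = 1728 × (1-1/2) × (1-1/3)
= 1728 × 1/2 × 2/3 = 576

φ(1728) = 576


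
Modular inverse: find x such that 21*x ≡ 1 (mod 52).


Use the extended Euclidean algorithm on (52, 21); each row r = 52*s + 21*t:
r=52, s=1, t=0
r=21, s=0, t=1
q=2: r=10, s=1, t=-2   [52*(1) + 21*(-2) = 10]
q=2: r=1, s=-2, t=5   [52*(-2) + 21*(5) = 1]
q=10: r=0, s=21, t=-52   [52*(21) + 21*(-52) = 0]
GCD = 1 with t = 5, so 21*(5) ≡ 1 (mod 52)
Inverse = 5 mod 52 = 5
Check: 21 * 5 = 105 ≡ 1 (mod 52)

21^(-1) ≡ 5 (mod 52)


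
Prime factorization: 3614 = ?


3614 / 2 = 1807
1807 / 13 = 139
139 / 139 = 1
3614 = 2 × 13 × 139


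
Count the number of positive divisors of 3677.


3677 = 3677^1
d(3677) = (1+1) = 2

2 divisors


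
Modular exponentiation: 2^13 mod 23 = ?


2^1 mod 23 = 2
2^2 mod 23 = 4
2^3 mod 23 = 8
2^4 mod 23 = 16
2^5 mod 23 = 9
2^6 mod 23 = 18
2^7 mod 23 = 13
2^8 mod 23 = 3
2^9 mod 23 = 6
2^10 mod 23 = 12
2^11 mod 23 = 1
2^12 mod 23 = 2
2^13 mod 23 = 4


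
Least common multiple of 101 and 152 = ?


GCD(101, 152) = 1
LCM = 101*152/1 = 15352/1 = 15352

LCM = 15352


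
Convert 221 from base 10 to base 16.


221 (base 10) = 221 (decimal)
221 (decimal) = DD (base 16)


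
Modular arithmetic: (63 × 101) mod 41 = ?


63 × 101 = 6363
6363 mod 41 = 8


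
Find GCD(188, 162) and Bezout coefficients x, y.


Tabular extended Euclidean (each row: r = 188*s + 162*t):
r=188, s=1, t=0
r=162, s=0, t=1
q=1: r=26, s=1, t=-1   [188*(1) + 162*(-1) = 26]
q=6: r=6, s=-6, t=7   [188*(-6) + 162*(7) = 6]
q=4: r=2, s=25, t=-29   [188*(25) + 162*(-29) = 2]
q=3: r=0, s=-81, t=94   [188*(-81) + 162*(94) = 0]
GCD = 2; from the row with r=2: x=25, y=-29
Check: 188*(25) + 162*(-29) = 4700 - 4698 = 2

GCD = 2, x = 25, y = -29


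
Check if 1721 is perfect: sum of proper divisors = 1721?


Proper divisors of 1721: 1
Sum = 1 = 1

No, 1721 is not perfect (1 ≠ 1721)


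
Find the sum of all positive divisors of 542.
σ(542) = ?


Divisors of 542: 1, 2, 271, 542
Sum = 1 + 2 + 271 + 542 = 816

σ(542) = 816


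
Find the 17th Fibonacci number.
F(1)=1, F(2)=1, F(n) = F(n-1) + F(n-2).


Sequence: 1, 1, 2, 3, 5, 8, 13, 21, 34, 55, 89, 144, 233, 377, 610, 987, 1597
F(17) = 1597


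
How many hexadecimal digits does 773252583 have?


773252583 in base 16 = 2E16E5E7
Number of digits = 8

8 digits (base 16)


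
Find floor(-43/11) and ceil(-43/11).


-43/11 = -3.9091
floor = -4
ceil = -3

floor = -4, ceil = -3


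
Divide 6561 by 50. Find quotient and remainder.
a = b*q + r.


6561 = 50 * 131 + 11
Check: 6550 + 11 = 6561

q = 131, r = 11


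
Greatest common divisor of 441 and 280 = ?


441 = 1 * 280 + 161
280 = 1 * 161 + 119
161 = 1 * 119 + 42
119 = 2 * 42 + 35
42 = 1 * 35 + 7
35 = 5 * 7 + 0
GCD = 7


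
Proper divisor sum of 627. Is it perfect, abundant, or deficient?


Proper divisors: 1, 3, 11, 19, 33, 57, 209
Sum = 1 + 3 + 11 + 19 + 33 + 57 + 209 = 333
333 < 627 → deficient

s(627) = 333 (deficient)


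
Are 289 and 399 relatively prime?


Euclidean algorithm:
399 = 1 * 289 + 110
289 = 2 * 110 + 69
110 = 1 * 69 + 41
69 = 1 * 41 + 28
41 = 1 * 28 + 13
28 = 2 * 13 + 2
13 = 6 * 2 + 1
2 = 2 * 1 + 0
GCD(289, 399) = 1

Yes, coprime (GCD = 1)


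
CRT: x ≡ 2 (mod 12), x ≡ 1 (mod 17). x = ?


M = 12*17 = 204
M1 = M/12 = 17, M2 = M/17 = 12
M1^(-1) mod 12 = 5, M2^(-1) mod 17 = 10
x = 2*17*5 + 1*12*10 = 290
290 mod 204 = 86
Check: 86 mod 12 = 2 ✓, 86 mod 17 = 1 ✓

x ≡ 86 (mod 204)


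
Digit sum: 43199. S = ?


4 + 3 + 1 + 9 + 9 = 26


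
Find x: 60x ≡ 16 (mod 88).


GCD(60, 88) = 4 divides 16
Divide: 15x ≡ 4 (mod 22)
x ≡ 12 (mod 22)


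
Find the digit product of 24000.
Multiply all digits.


2 × 4 × 0 × 0 × 0 = 0


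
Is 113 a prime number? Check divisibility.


Check divisors up to sqrt(113) = 10.6301
No divisors found.
113 is prime.

Yes, 113 is prime


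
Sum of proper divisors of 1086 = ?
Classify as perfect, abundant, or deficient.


Proper divisors: 1, 2, 3, 6, 181, 362, 543
Sum = 1 + 2 + 3 + 6 + 181 + 362 + 543 = 1098
1098 > 1086 → abundant

s(1086) = 1098 (abundant)


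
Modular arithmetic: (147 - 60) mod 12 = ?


147 - 60 = 87
87 mod 12 = 3


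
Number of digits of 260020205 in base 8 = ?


260020205 in base 8 = 1737713755
Number of digits = 10

10 digits (base 8)


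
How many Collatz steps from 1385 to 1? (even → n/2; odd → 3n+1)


1385 → 4156 → 2078 → 1039 → 3118 → 1559 → 4678 → 2339 → 7018 → 3509 → 10528 → 5264 → 2632 → 1316 → 658 → 329 → 988 → 494 → 247 → 742 → 371 → 1114 → 557 → 1672 → 836 → 418 → 209 → 628 → 314 → 157 → 472 → 236 → 118 → 59 → 178 → 89 → 268 → 134 → 67 → 202 → 101 → 304 → 152 → 76 → 38 → 19 → 58 → 29 → 88 → 44 → 22 → 11 → 34 → 17 → 52 → 26 → 13 → 40 → 20 → 10 → 5 → 16 → 8 → 4 → 2 → 1
Total steps = 65

65 steps


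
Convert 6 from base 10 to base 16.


6 (base 10) = 6 (decimal)
6 (decimal) = 6 (base 16)


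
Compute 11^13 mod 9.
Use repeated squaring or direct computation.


11^1 mod 9 = 2
11^2 mod 9 = 4
11^3 mod 9 = 8
11^4 mod 9 = 7
11^5 mod 9 = 5
11^6 mod 9 = 1
11^7 mod 9 = 2
11^8 mod 9 = 4
11^9 mod 9 = 8
11^10 mod 9 = 7
11^11 mod 9 = 5
11^12 mod 9 = 1
11^13 mod 9 = 2


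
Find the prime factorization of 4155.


4155 / 3 = 1385
1385 / 5 = 277
277 / 277 = 1
4155 = 3 × 5 × 277


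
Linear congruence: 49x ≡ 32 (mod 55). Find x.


GCD(49, 55) = 1, unique solution
a^(-1) mod 55 = 9
x = 9 * 32 mod 55 = 13

x ≡ 13 (mod 55)


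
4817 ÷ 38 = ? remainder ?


4817 = 38 * 126 + 29
Check: 4788 + 29 = 4817

q = 126, r = 29


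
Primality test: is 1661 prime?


1661 / 11 = 151 (exact division)
1661 is NOT prime.

No, 1661 is not prime


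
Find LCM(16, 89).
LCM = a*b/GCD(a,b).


GCD(16, 89) = 1
LCM = 16*89/1 = 1424/1 = 1424

LCM = 1424


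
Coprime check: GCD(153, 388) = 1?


Euclidean algorithm:
388 = 2 * 153 + 82
153 = 1 * 82 + 71
82 = 1 * 71 + 11
71 = 6 * 11 + 5
11 = 2 * 5 + 1
5 = 5 * 1 + 0
GCD(153, 388) = 1

Yes, coprime (GCD = 1)


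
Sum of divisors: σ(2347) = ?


Divisors of 2347: 1, 2347
Sum = 1 + 2347 = 2348

σ(2347) = 2348


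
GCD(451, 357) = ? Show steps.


451 = 1 * 357 + 94
357 = 3 * 94 + 75
94 = 1 * 75 + 19
75 = 3 * 19 + 18
19 = 1 * 18 + 1
18 = 18 * 1 + 0
GCD = 1


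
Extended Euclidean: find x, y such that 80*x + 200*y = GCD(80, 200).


Tabular extended Euclidean (each row: r = 80*s + 200*t):
r=80, s=1, t=0
r=200, s=0, t=1
q=0: r=80, s=1, t=0   [80*(1) + 200*(0) = 80]
q=2: r=40, s=-2, t=1   [80*(-2) + 200*(1) = 40]
q=2: r=0, s=5, t=-2   [80*(5) + 200*(-2) = 0]
GCD = 40; from the row with r=40: x=-2, y=1
Check: 80*(-2) + 200*(1) = -160 + 200 = 40

GCD = 40, x = -2, y = 1


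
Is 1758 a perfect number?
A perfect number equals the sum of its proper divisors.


Proper divisors of 1758: 1, 2, 3, 6, 293, 586, 879
Sum = 1 + 2 + 3 + 6 + 293 + 586 + 879 = 1770

No, 1758 is not perfect (1770 ≠ 1758)


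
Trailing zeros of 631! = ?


floor(631/5) = 126
floor(631/25) = 25
floor(631/125) = 5
floor(631/625) = 1
Total = 157

157 trailing zeros


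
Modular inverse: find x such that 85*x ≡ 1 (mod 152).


Use the extended Euclidean algorithm on (152, 85); each row r = 152*s + 85*t:
r=152, s=1, t=0
r=85, s=0, t=1
q=1: r=67, s=1, t=-1   [152*(1) + 85*(-1) = 67]
q=1: r=18, s=-1, t=2   [152*(-1) + 85*(2) = 18]
q=3: r=13, s=4, t=-7   [152*(4) + 85*(-7) = 13]
q=1: r=5, s=-5, t=9   [152*(-5) + 85*(9) = 5]
q=2: r=3, s=14, t=-25   [152*(14) + 85*(-25) = 3]
q=1: r=2, s=-19, t=34   [152*(-19) + 85*(34) = 2]
q=1: r=1, s=33, t=-59   [152*(33) + 85*(-59) = 1]
q=2: r=0, s=-85, t=152   [152*(-85) + 85*(152) = 0]
GCD = 1 with t = -59, so 85*(-59) ≡ 1 (mod 152)
Inverse = -59 mod 152 = 93
Check: 85 * 93 = 7905 ≡ 1 (mod 152)

85^(-1) ≡ 93 (mod 152)


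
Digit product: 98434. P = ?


9 × 8 × 4 × 3 × 4 = 3456


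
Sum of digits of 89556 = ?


8 + 9 + 5 + 5 + 6 = 33


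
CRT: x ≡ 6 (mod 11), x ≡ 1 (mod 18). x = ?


M = 11*18 = 198
M1 = M/11 = 18, M2 = M/18 = 11
M1^(-1) mod 11 = 8, M2^(-1) mod 18 = 5
x = 6*18*8 + 1*11*5 = 919
919 mod 198 = 127
Check: 127 mod 11 = 6 ✓, 127 mod 18 = 1 ✓

x ≡ 127 (mod 198)


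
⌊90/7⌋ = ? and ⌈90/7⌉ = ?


90/7 = 12.8571
floor = 12
ceil = 13

floor = 12, ceil = 13


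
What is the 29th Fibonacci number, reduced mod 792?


F(k) mod 792 for k=1..29:
1, 1, 2, 3, 5, 8, 13, 21, 34, 55, 89, 144, 233, 377, 610, 195, 13, 208, 221, 429, 650, 287, 145, 432, 577, 217, 2, 219, 221
F(29) mod 792 = 221


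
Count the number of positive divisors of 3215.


3215 = 5^1 × 643^1
d(3215) = (1+1) × (1+1) = 4

4 divisors


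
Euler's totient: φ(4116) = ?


4116 = 2^2 × 3 × 7^3
Prime factors: 2, 3, 7
φ(4116) = 4116 × (1-1/2) × (1-1/3) × (1-1/7)
= 4116 × 1/2 × 2/3 × 6/7 = 1176

φ(4116) = 1176


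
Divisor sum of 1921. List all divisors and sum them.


Divisors of 1921: 1, 17, 113, 1921
Sum = 1 + 17 + 113 + 1921 = 2052

σ(1921) = 2052


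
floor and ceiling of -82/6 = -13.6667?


-82/6 = -13.6667
floor = -14
ceil = -13

floor = -14, ceil = -13


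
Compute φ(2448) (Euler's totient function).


2448 = 2^4 × 3^2 × 17
Prime factors: 2, 3, 17
φ(2448) = 2448 × (1-1/2) × (1-1/3) × (1-1/17)
= 2448 × 1/2 × 2/3 × 16/17 = 768

φ(2448) = 768


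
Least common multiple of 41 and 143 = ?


GCD(41, 143) = 1
LCM = 41*143/1 = 5863/1 = 5863

LCM = 5863


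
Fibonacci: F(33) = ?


Sequence: 1, 1, 2, 3, 5, 8, 13, 21, 34, 55, 89, 144, 233, 377, 610, 987, 1597, 2584, 4181, 6765, 10946, 17711, 28657, 46368, 75025, 121393, 196418, 317811, 514229, 832040, 1346269, 2178309, 3524578
F(33) = 3524578


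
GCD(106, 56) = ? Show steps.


106 = 1 * 56 + 50
56 = 1 * 50 + 6
50 = 8 * 6 + 2
6 = 3 * 2 + 0
GCD = 2


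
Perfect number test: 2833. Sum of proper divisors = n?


Proper divisors of 2833: 1
Sum = 1 = 1

No, 2833 is not perfect (1 ≠ 2833)


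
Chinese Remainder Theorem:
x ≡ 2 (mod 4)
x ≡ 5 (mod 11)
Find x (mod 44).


M = 4*11 = 44
M1 = M/4 = 11, M2 = M/11 = 4
M1^(-1) mod 4 = 3, M2^(-1) mod 11 = 3
x = 2*11*3 + 5*4*3 = 126
126 mod 44 = 38
Check: 38 mod 4 = 2 ✓, 38 mod 11 = 5 ✓

x ≡ 38 (mod 44)


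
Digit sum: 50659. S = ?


5 + 0 + 6 + 5 + 9 = 25


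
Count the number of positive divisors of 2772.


2772 = 2^2 × 3^2 × 7^1 × 11^1
d(2772) = (2+1) × (2+1) × (1+1) × (1+1) = 36

36 divisors


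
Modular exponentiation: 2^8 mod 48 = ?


2^1 mod 48 = 2
2^2 mod 48 = 4
2^3 mod 48 = 8
2^4 mod 48 = 16
2^5 mod 48 = 32
2^6 mod 48 = 16
2^7 mod 48 = 32
2^8 mod 48 = 16


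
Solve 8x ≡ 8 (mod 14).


GCD(8, 14) = 2 divides 8
Divide: 4x ≡ 4 (mod 7)
x ≡ 1 (mod 7)


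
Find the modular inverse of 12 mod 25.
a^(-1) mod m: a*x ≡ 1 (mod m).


Use the extended Euclidean algorithm on (25, 12); each row r = 25*s + 12*t:
r=25, s=1, t=0
r=12, s=0, t=1
q=2: r=1, s=1, t=-2   [25*(1) + 12*(-2) = 1]
q=12: r=0, s=-12, t=25   [25*(-12) + 12*(25) = 0]
GCD = 1 with t = -2, so 12*(-2) ≡ 1 (mod 25)
Inverse = -2 mod 25 = 23
Check: 12 * 23 = 276 ≡ 1 (mod 25)

12^(-1) ≡ 23 (mod 25)


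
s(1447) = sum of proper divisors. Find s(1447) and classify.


Proper divisors: 1
Sum = 1 = 1
1 < 1447 → deficient

s(1447) = 1 (deficient)


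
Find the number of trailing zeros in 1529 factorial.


floor(1529/5) = 305
floor(1529/25) = 61
floor(1529/125) = 12
floor(1529/625) = 2
Total = 380

380 trailing zeros


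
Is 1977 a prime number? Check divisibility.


1977 / 3 = 659 (exact division)
1977 is NOT prime.

No, 1977 is not prime


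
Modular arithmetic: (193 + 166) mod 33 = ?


193 + 166 = 359
359 mod 33 = 29


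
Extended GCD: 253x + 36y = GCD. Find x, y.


Tabular extended Euclidean (each row: r = 253*s + 36*t):
r=253, s=1, t=0
r=36, s=0, t=1
q=7: r=1, s=1, t=-7   [253*(1) + 36*(-7) = 1]
q=36: r=0, s=-36, t=253   [253*(-36) + 36*(253) = 0]
GCD = 1; from the row with r=1: x=1, y=-7
Check: 253*(1) + 36*(-7) = 253 - 252 = 1

GCD = 1, x = 1, y = -7


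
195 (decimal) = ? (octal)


195 (base 10) = 195 (decimal)
195 (decimal) = 303 (base 8)


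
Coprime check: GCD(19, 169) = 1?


Euclidean algorithm:
169 = 8 * 19 + 17
19 = 1 * 17 + 2
17 = 8 * 2 + 1
2 = 2 * 1 + 0
GCD(19, 169) = 1

Yes, coprime (GCD = 1)


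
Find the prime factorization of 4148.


4148 / 2 = 2074
2074 / 2 = 1037
1037 / 17 = 61
61 / 61 = 1
4148 = 2^2 × 17 × 61


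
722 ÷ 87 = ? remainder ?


722 = 87 * 8 + 26
Check: 696 + 26 = 722

q = 8, r = 26


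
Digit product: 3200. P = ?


3 × 2 × 0 × 0 = 0


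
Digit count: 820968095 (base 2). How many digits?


820968095 in base 2 = 110000111011101111101010011111
Number of digits = 30

30 digits (base 2)


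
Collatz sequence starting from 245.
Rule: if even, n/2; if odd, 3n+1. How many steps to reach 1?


245 → 736 → 368 → 184 → 92 → 46 → 23 → 70 → 35 → 106 → 53 → 160 → 80 → 40 → 20 → 10 → 5 → 16 → 8 → 4 → 2 → 1
Total steps = 21

21 steps


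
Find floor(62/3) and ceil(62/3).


62/3 = 20.6667
floor = 20
ceil = 21

floor = 20, ceil = 21


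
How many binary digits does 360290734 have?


360290734 in base 2 = 10101011110011001100110101110
Number of digits = 29

29 digits (base 2)


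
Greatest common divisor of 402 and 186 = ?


402 = 2 * 186 + 30
186 = 6 * 30 + 6
30 = 5 * 6 + 0
GCD = 6


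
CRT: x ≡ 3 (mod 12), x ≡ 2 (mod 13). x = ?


M = 12*13 = 156
M1 = M/12 = 13, M2 = M/13 = 12
M1^(-1) mod 12 = 1, M2^(-1) mod 13 = 12
x = 3*13*1 + 2*12*12 = 327
327 mod 156 = 15
Check: 15 mod 12 = 3 ✓, 15 mod 13 = 2 ✓

x ≡ 15 (mod 156)


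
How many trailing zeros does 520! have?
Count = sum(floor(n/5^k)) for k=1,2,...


floor(520/5) = 104
floor(520/25) = 20
floor(520/125) = 4
Total = 128

128 trailing zeros


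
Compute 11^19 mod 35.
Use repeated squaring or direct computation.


11^1 mod 35 = 11
11^2 mod 35 = 16
11^3 mod 35 = 1
11^4 mod 35 = 11
11^5 mod 35 = 16
11^6 mod 35 = 1
11^7 mod 35 = 11
11^8 mod 35 = 16
11^9 mod 35 = 1
11^10 mod 35 = 11
11^11 mod 35 = 16
11^12 mod 35 = 1
11^13 mod 35 = 11
11^14 mod 35 = 16
11^15 mod 35 = 1
11^16 mod 35 = 11
11^17 mod 35 = 16
11^18 mod 35 = 1
11^19 mod 35 = 11


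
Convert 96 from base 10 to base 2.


96 (base 10) = 96 (decimal)
96 (decimal) = 1100000 (base 2)


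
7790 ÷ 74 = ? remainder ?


7790 = 74 * 105 + 20
Check: 7770 + 20 = 7790

q = 105, r = 20


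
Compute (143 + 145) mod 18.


143 + 145 = 288
288 mod 18 = 0


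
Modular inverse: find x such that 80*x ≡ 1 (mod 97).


Use the extended Euclidean algorithm on (97, 80); each row r = 97*s + 80*t:
r=97, s=1, t=0
r=80, s=0, t=1
q=1: r=17, s=1, t=-1   [97*(1) + 80*(-1) = 17]
q=4: r=12, s=-4, t=5   [97*(-4) + 80*(5) = 12]
q=1: r=5, s=5, t=-6   [97*(5) + 80*(-6) = 5]
q=2: r=2, s=-14, t=17   [97*(-14) + 80*(17) = 2]
q=2: r=1, s=33, t=-40   [97*(33) + 80*(-40) = 1]
q=2: r=0, s=-80, t=97   [97*(-80) + 80*(97) = 0]
GCD = 1 with t = -40, so 80*(-40) ≡ 1 (mod 97)
Inverse = -40 mod 97 = 57
Check: 80 * 57 = 4560 ≡ 1 (mod 97)

80^(-1) ≡ 57 (mod 97)


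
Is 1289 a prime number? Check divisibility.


Check divisors up to sqrt(1289) = 35.9026
No divisors found.
1289 is prime.

Yes, 1289 is prime


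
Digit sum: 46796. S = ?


4 + 6 + 7 + 9 + 6 = 32


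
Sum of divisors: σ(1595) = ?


Divisors of 1595: 1, 5, 11, 29, 55, 145, 319, 1595
Sum = 1 + 5 + 11 + 29 + 55 + 145 + 319 + 1595 = 2160

σ(1595) = 2160


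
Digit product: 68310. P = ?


6 × 8 × 3 × 1 × 0 = 0


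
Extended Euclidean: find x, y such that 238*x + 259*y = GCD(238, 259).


Tabular extended Euclidean (each row: r = 238*s + 259*t):
r=238, s=1, t=0
r=259, s=0, t=1
q=0: r=238, s=1, t=0   [238*(1) + 259*(0) = 238]
q=1: r=21, s=-1, t=1   [238*(-1) + 259*(1) = 21]
q=11: r=7, s=12, t=-11   [238*(12) + 259*(-11) = 7]
q=3: r=0, s=-37, t=34   [238*(-37) + 259*(34) = 0]
GCD = 7; from the row with r=7: x=12, y=-11
Check: 238*(12) + 259*(-11) = 2856 - 2849 = 7

GCD = 7, x = 12, y = -11


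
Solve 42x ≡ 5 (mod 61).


GCD(42, 61) = 1, unique solution
a^(-1) mod 61 = 16
x = 16 * 5 mod 61 = 19

x ≡ 19 (mod 61)


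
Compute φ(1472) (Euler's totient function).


1472 = 2^6 × 23
Prime factors: 2, 23
φ(1472) = 1472 × (1-1/2) × (1-1/23)
= 1472 × 1/2 × 22/23 = 704

φ(1472) = 704


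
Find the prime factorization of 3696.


3696 / 2 = 1848
1848 / 2 = 924
924 / 2 = 462
462 / 2 = 231
231 / 3 = 77
77 / 7 = 11
11 / 11 = 1
3696 = 2^4 × 3 × 7 × 11


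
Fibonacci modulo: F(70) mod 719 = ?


F(k) mod 719 for k=1..70:
1, 1, 2, 3, 5, 8, 13, 21, 34, 55, 89, 144, 233, 377, 610, 268, 159, 427, 586, 294, 161, 455, 616, 352, 249, 601, 131, 13, 144, 157, 301, 458, 40, 498, 538, 317, 136, 453, 589, 323, 193, 516, 709, 506, 496, 283, 60, 343, 403, 27, 430, 457, 168, 625, 74, 699, 54, 34, 88, 122, 210, 332, 542, 155, 697, 133, 111, 244, 355, 599
F(70) mod 719 = 599


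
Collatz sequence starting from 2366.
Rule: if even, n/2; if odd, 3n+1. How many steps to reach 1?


2366 → 1183 → 3550 → 1775 → 5326 → 2663 → 7990 → 3995 → 11986 → 5993 → 17980 → 8990 → 4495 → 13486 → 6743 → 20230 → 10115 → 30346 → 15173 → 45520 → 22760 → 11380 → 5690 → 2845 → 8536 → 4268 → 2134 → 1067 → 3202 → 1601 → 4804 → 2402 → 1201 → 3604 → 1802 → 901 → 2704 → 1352 → 676 → 338 → 169 → 508 → 254 → 127 → 382 → 191 → 574 → 287 → 862 → 431 → 1294 → 647 → 1942 → 971 → 2914 → 1457 → 4372 → 2186 → 1093 → 3280 → 1640 → 820 → 410 → 205 → 616 → 308 → 154 → 77 → 232 → 116 → 58 → 29 → 88 → 44 → 22 → 11 → 34 → 17 → 52 → 26 → 13 → 40 → 20 → 10 → 5 → 16 → 8 → 4 → 2 → 1
Total steps = 89

89 steps


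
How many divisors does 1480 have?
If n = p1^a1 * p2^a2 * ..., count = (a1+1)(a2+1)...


1480 = 2^3 × 5^1 × 37^1
d(1480) = (3+1) × (1+1) × (1+1) = 16

16 divisors


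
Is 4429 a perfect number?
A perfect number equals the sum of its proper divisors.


Proper divisors of 4429: 1, 43, 103
Sum = 1 + 43 + 103 = 147

No, 4429 is not perfect (147 ≠ 4429)


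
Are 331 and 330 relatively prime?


Euclidean algorithm:
331 = 1 * 330 + 1
330 = 330 * 1 + 0
GCD(331, 330) = 1

Yes, coprime (GCD = 1)


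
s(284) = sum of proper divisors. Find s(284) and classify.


Proper divisors: 1, 2, 4, 71, 142
Sum = 1 + 2 + 4 + 71 + 142 = 220
220 < 284 → deficient

s(284) = 220 (deficient)


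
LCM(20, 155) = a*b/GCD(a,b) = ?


GCD(20, 155) = 5
LCM = 20*155/5 = 3100/5 = 620

LCM = 620


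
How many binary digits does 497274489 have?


497274489 in base 2 = 11101101000111100111001111001
Number of digits = 29

29 digits (base 2)


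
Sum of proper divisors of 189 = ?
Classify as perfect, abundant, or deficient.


Proper divisors: 1, 3, 7, 9, 21, 27, 63
Sum = 1 + 3 + 7 + 9 + 21 + 27 + 63 = 131
131 < 189 → deficient

s(189) = 131 (deficient)


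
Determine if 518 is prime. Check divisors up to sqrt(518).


518 / 2 = 259 (exact division)
518 is NOT prime.

No, 518 is not prime


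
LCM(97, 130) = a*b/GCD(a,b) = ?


GCD(97, 130) = 1
LCM = 97*130/1 = 12610/1 = 12610

LCM = 12610


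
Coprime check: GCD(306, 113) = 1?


Euclidean algorithm:
306 = 2 * 113 + 80
113 = 1 * 80 + 33
80 = 2 * 33 + 14
33 = 2 * 14 + 5
14 = 2 * 5 + 4
5 = 1 * 4 + 1
4 = 4 * 1 + 0
GCD(306, 113) = 1

Yes, coprime (GCD = 1)


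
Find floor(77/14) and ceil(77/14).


77/14 = 5.5000
floor = 5
ceil = 6

floor = 5, ceil = 6


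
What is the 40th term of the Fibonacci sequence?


Sequence: 1, 1, 2, 3, 5, 8, 13, 21, 34, 55, 89, 144, 233, 377, 610, 987, 1597, 2584, 4181, 6765, 10946, 17711, 28657, 46368, 75025, 121393, 196418, 317811, 514229, 832040, 1346269, 2178309, 3524578, 5702887, 9227465, 14930352, 24157817, 39088169, 63245986, 102334155
F(40) = 102334155


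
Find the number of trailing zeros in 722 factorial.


floor(722/5) = 144
floor(722/25) = 28
floor(722/125) = 5
floor(722/625) = 1
Total = 178

178 trailing zeros


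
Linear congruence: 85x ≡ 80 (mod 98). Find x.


GCD(85, 98) = 1, unique solution
a^(-1) mod 98 = 15
x = 15 * 80 mod 98 = 24

x ≡ 24 (mod 98)


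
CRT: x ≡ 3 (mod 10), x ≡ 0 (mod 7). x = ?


M = 10*7 = 70
M1 = M/10 = 7, M2 = M/7 = 10
M1^(-1) mod 10 = 3, M2^(-1) mod 7 = 5
x = 3*7*3 + 0*10*5 = 63
63 mod 70 = 63
Check: 63 mod 10 = 3 ✓, 63 mod 7 = 0 ✓

x ≡ 63 (mod 70)


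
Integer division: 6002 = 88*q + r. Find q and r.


6002 = 88 * 68 + 18
Check: 5984 + 18 = 6002

q = 68, r = 18


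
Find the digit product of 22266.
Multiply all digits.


2 × 2 × 2 × 6 × 6 = 288


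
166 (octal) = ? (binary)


166 (base 8) = 118 (decimal)
118 (decimal) = 1110110 (base 2)


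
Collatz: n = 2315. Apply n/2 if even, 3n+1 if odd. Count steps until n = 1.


2315 → 6946 → 3473 → 10420 → 5210 → 2605 → 7816 → 3908 → 1954 → 977 → 2932 → 1466 → 733 → 2200 → 1100 → 550 → 275 → 826 → 413 → 1240 → 620 → 310 → 155 → 466 → 233 → 700 → 350 → 175 → 526 → 263 → 790 → 395 → 1186 → 593 → 1780 → 890 → 445 → 1336 → 668 → 334 → 167 → 502 → 251 → 754 → 377 → 1132 → 566 → 283 → 850 → 425 → 1276 → 638 → 319 → 958 → 479 → 1438 → 719 → 2158 → 1079 → 3238 → 1619 → 4858 → 2429 → 7288 → 3644 → 1822 → 911 → 2734 → 1367 → 4102 → 2051 → 6154 → 3077 → 9232 → 4616 → 2308 → 1154 → 577 → 1732 → 866 → 433 → 1300 → 650 → 325 → 976 → 488 → 244 → 122 → 61 → 184 → 92 → 46 → 23 → 70 → 35 → 106 → 53 → 160 → 80 → 40 → 20 → 10 → 5 → 16 → 8 → 4 → 2 → 1
Total steps = 107

107 steps


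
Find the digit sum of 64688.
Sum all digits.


6 + 4 + 6 + 8 + 8 = 32


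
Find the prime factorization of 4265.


4265 / 5 = 853
853 / 853 = 1
4265 = 5 × 853


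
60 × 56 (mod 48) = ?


60 × 56 = 3360
3360 mod 48 = 0


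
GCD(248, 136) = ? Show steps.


248 = 1 * 136 + 112
136 = 1 * 112 + 24
112 = 4 * 24 + 16
24 = 1 * 16 + 8
16 = 2 * 8 + 0
GCD = 8


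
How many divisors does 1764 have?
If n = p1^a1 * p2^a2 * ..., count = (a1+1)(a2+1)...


1764 = 2^2 × 3^2 × 7^2
d(1764) = (2+1) × (2+1) × (2+1) = 27

27 divisors


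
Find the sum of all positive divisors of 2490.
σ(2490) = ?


Divisors of 2490: 1, 2, 3, 5, 6, 10, 15, 30, 83, 166, 249, 415, 498, 830, 1245, 2490
Sum = 1 + 2 + 3 + 5 + 6 + 10 + 15 + 30 + 83 + 166 + 249 + 415 + 498 + 830 + 1245 + 2490 = 6048

σ(2490) = 6048


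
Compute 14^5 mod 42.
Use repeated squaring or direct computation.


14^1 mod 42 = 14
14^2 mod 42 = 28
14^3 mod 42 = 14
14^4 mod 42 = 28
14^5 mod 42 = 14


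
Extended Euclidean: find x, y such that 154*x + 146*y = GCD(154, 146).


Tabular extended Euclidean (each row: r = 154*s + 146*t):
r=154, s=1, t=0
r=146, s=0, t=1
q=1: r=8, s=1, t=-1   [154*(1) + 146*(-1) = 8]
q=18: r=2, s=-18, t=19   [154*(-18) + 146*(19) = 2]
q=4: r=0, s=73, t=-77   [154*(73) + 146*(-77) = 0]
GCD = 2; from the row with r=2: x=-18, y=19
Check: 154*(-18) + 146*(19) = -2772 + 2774 = 2

GCD = 2, x = -18, y = 19


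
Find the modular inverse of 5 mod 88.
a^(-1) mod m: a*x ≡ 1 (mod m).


Use the extended Euclidean algorithm on (88, 5); each row r = 88*s + 5*t:
r=88, s=1, t=0
r=5, s=0, t=1
q=17: r=3, s=1, t=-17   [88*(1) + 5*(-17) = 3]
q=1: r=2, s=-1, t=18   [88*(-1) + 5*(18) = 2]
q=1: r=1, s=2, t=-35   [88*(2) + 5*(-35) = 1]
q=2: r=0, s=-5, t=88   [88*(-5) + 5*(88) = 0]
GCD = 1 with t = -35, so 5*(-35) ≡ 1 (mod 88)
Inverse = -35 mod 88 = 53
Check: 5 * 53 = 265 ≡ 1 (mod 88)

5^(-1) ≡ 53 (mod 88)


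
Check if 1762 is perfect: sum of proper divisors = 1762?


Proper divisors of 1762: 1, 2, 881
Sum = 1 + 2 + 881 = 884

No, 1762 is not perfect (884 ≠ 1762)


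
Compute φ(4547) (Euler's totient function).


4547 = 4547
Prime factors: 4547
φ(4547) = 4547 × (1-1/4547)
= 4547 × 4546/4547 = 4546

φ(4547) = 4546


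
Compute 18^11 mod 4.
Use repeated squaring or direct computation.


18^1 mod 4 = 2
18^2 mod 4 = 0
18^3 mod 4 = 0
18^4 mod 4 = 0
18^5 mod 4 = 0
18^6 mod 4 = 0
18^7 mod 4 = 0
18^8 mod 4 = 0
18^9 mod 4 = 0
18^10 mod 4 = 0
18^11 mod 4 = 0


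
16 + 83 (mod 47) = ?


16 + 83 = 99
99 mod 47 = 5


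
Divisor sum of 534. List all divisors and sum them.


Divisors of 534: 1, 2, 3, 6, 89, 178, 267, 534
Sum = 1 + 2 + 3 + 6 + 89 + 178 + 267 + 534 = 1080

σ(534) = 1080


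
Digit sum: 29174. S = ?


2 + 9 + 1 + 7 + 4 = 23


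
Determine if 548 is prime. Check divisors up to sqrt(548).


548 / 2 = 274 (exact division)
548 is NOT prime.

No, 548 is not prime


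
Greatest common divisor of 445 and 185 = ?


445 = 2 * 185 + 75
185 = 2 * 75 + 35
75 = 2 * 35 + 5
35 = 7 * 5 + 0
GCD = 5


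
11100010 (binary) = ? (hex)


11100010 (base 2) = 226 (decimal)
226 (decimal) = E2 (base 16)


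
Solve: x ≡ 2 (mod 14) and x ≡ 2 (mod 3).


M = 14*3 = 42
M1 = M/14 = 3, M2 = M/3 = 14
M1^(-1) mod 14 = 5, M2^(-1) mod 3 = 2
x = 2*3*5 + 2*14*2 = 86
86 mod 42 = 2
Check: 2 mod 14 = 2 ✓, 2 mod 3 = 2 ✓

x ≡ 2 (mod 42)


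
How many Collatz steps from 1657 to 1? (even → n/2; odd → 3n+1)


1657 → 4972 → 2486 → 1243 → 3730 → 1865 → 5596 → 2798 → 1399 → 4198 → 2099 → 6298 → 3149 → 9448 → 4724 → 2362 → 1181 → 3544 → 1772 → 886 → 443 → 1330 → 665 → 1996 → 998 → 499 → 1498 → 749 → 2248 → 1124 → 562 → 281 → 844 → 422 → 211 → 634 → 317 → 952 → 476 → 238 → 119 → 358 → 179 → 538 → 269 → 808 → 404 → 202 → 101 → 304 → 152 → 76 → 38 → 19 → 58 → 29 → 88 → 44 → 22 → 11 → 34 → 17 → 52 → 26 → 13 → 40 → 20 → 10 → 5 → 16 → 8 → 4 → 2 → 1
Total steps = 73

73 steps


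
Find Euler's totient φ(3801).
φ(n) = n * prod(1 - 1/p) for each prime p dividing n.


3801 = 3 × 7 × 181
Prime factors: 3, 7, 181
φ(3801) = 3801 × (1-1/3) × (1-1/7) × (1-1/181)
= 3801 × 2/3 × 6/7 × 180/181 = 2160

φ(3801) = 2160


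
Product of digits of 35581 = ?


3 × 5 × 5 × 8 × 1 = 600


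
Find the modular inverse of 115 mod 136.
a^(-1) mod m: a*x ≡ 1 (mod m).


Use the extended Euclidean algorithm on (136, 115); each row r = 136*s + 115*t:
r=136, s=1, t=0
r=115, s=0, t=1
q=1: r=21, s=1, t=-1   [136*(1) + 115*(-1) = 21]
q=5: r=10, s=-5, t=6   [136*(-5) + 115*(6) = 10]
q=2: r=1, s=11, t=-13   [136*(11) + 115*(-13) = 1]
q=10: r=0, s=-115, t=136   [136*(-115) + 115*(136) = 0]
GCD = 1 with t = -13, so 115*(-13) ≡ 1 (mod 136)
Inverse = -13 mod 136 = 123
Check: 115 * 123 = 14145 ≡ 1 (mod 136)

115^(-1) ≡ 123 (mod 136)


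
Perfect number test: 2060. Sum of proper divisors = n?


Proper divisors of 2060: 1, 2, 4, 5, 10, 20, 103, 206, 412, 515, 1030
Sum = 1 + 2 + 4 + 5 + 10 + 20 + 103 + 206 + 412 + 515 + 1030 = 2308

No, 2060 is not perfect (2308 ≠ 2060)


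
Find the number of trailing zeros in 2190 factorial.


floor(2190/5) = 438
floor(2190/25) = 87
floor(2190/125) = 17
floor(2190/625) = 3
Total = 545

545 trailing zeros


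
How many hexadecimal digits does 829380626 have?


829380626 in base 16 = 316F5812
Number of digits = 8

8 digits (base 16)


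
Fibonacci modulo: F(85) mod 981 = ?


F(k) mod 981 for k=1..85:
1, 1, 2, 3, 5, 8, 13, 21, 34, 55, 89, 144, 233, 377, 610, 6, 616, 622, 257, 879, 155, 53, 208, 261, 469, 730, 218, 948, 185, 152, 337, 489, 826, 334, 179, 513, 692, 224, 916, 159, 94, 253, 347, 600, 947, 566, 532, 117, 649, 766, 434, 219, 653, 872, 544, 435, 979, 433, 431, 864, 314, 197, 511, 708, 238, 946, 203, 168, 371, 539, 910, 468, 397, 865, 281, 165, 446, 611, 76, 687, 763, 469, 251, 720, 971
F(85) mod 981 = 971


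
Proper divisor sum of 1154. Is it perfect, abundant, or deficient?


Proper divisors: 1, 2, 577
Sum = 1 + 2 + 577 = 580
580 < 1154 → deficient

s(1154) = 580 (deficient)


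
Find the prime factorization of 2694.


2694 / 2 = 1347
1347 / 3 = 449
449 / 449 = 1
2694 = 2 × 3 × 449


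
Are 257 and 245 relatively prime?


Euclidean algorithm:
257 = 1 * 245 + 12
245 = 20 * 12 + 5
12 = 2 * 5 + 2
5 = 2 * 2 + 1
2 = 2 * 1 + 0
GCD(257, 245) = 1

Yes, coprime (GCD = 1)


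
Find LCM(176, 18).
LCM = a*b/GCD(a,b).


GCD(176, 18) = 2
LCM = 176*18/2 = 3168/2 = 1584

LCM = 1584


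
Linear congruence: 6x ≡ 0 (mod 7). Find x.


GCD(6, 7) = 1, unique solution
a^(-1) mod 7 = 6
x = 6 * 0 mod 7 = 0

x ≡ 0 (mod 7)


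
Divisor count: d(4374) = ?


4374 = 2^1 × 3^7
d(4374) = (1+1) × (7+1) = 16

16 divisors


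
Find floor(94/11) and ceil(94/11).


94/11 = 8.5455
floor = 8
ceil = 9

floor = 8, ceil = 9


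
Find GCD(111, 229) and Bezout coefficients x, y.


Tabular extended Euclidean (each row: r = 111*s + 229*t):
r=111, s=1, t=0
r=229, s=0, t=1
q=0: r=111, s=1, t=0   [111*(1) + 229*(0) = 111]
q=2: r=7, s=-2, t=1   [111*(-2) + 229*(1) = 7]
q=15: r=6, s=31, t=-15   [111*(31) + 229*(-15) = 6]
q=1: r=1, s=-33, t=16   [111*(-33) + 229*(16) = 1]
q=6: r=0, s=229, t=-111   [111*(229) + 229*(-111) = 0]
GCD = 1; from the row with r=1: x=-33, y=16
Check: 111*(-33) + 229*(16) = -3663 + 3664 = 1

GCD = 1, x = -33, y = 16
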